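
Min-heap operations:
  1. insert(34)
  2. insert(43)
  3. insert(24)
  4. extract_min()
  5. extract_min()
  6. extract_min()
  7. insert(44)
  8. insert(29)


insert(34) -> [34]
insert(43) -> [34, 43]
insert(24) -> [24, 43, 34]
extract_min()->24, [34, 43]
extract_min()->34, [43]
extract_min()->43, []
insert(44) -> [44]
insert(29) -> [29, 44]

Final heap: [29, 44]


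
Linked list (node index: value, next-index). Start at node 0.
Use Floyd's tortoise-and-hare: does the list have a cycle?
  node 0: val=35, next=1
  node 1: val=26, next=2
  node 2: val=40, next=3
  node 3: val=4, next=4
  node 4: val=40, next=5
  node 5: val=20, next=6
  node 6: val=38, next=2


Floyd's tortoise (slow, +1) and hare (fast, +2):
  init: slow=0, fast=0
  step 1: slow=1, fast=2
  step 2: slow=2, fast=4
  step 3: slow=3, fast=6
  step 4: slow=4, fast=3
  step 5: slow=5, fast=5
  slow == fast at node 5: cycle detected

Cycle: yes


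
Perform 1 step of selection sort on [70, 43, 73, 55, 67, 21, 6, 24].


Initial: [70, 43, 73, 55, 67, 21, 6, 24]
Step 1: min=6 at 6
  Swap: [6, 43, 73, 55, 67, 21, 70, 24]

After 1 step: [6, 43, 73, 55, 67, 21, 70, 24]


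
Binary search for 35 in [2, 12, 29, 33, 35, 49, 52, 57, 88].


Step 1: lo=0, hi=8, mid=4, val=35

Found at index 4


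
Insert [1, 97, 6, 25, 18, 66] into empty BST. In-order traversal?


Insert 1: root
Insert 97: R from 1
Insert 6: R from 1 -> L from 97
Insert 25: R from 1 -> L from 97 -> R from 6
Insert 18: R from 1 -> L from 97 -> R from 6 -> L from 25
Insert 66: R from 1 -> L from 97 -> R from 6 -> R from 25

In-order: [1, 6, 18, 25, 66, 97]


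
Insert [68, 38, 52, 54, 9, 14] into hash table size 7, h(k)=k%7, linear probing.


Insert 68: h=5 -> slot 5
Insert 38: h=3 -> slot 3
Insert 52: h=3, 1 probes -> slot 4
Insert 54: h=5, 1 probes -> slot 6
Insert 9: h=2 -> slot 2
Insert 14: h=0 -> slot 0

Table: [14, None, 9, 38, 52, 68, 54]


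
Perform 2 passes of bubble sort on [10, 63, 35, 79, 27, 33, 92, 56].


Initial: [10, 63, 35, 79, 27, 33, 92, 56]
Pass 1: [10, 35, 63, 27, 33, 79, 56, 92] (4 swaps)
Pass 2: [10, 35, 27, 33, 63, 56, 79, 92] (3 swaps)

After 2 passes: [10, 35, 27, 33, 63, 56, 79, 92]


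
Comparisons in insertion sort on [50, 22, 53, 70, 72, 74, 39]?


Algorithm: insertion sort
Input: [50, 22, 53, 70, 72, 74, 39]
Sorted: [22, 39, 50, 53, 70, 72, 74]

11


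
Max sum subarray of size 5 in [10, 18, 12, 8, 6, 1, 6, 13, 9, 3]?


[0:5]: 54
[1:6]: 45
[2:7]: 33
[3:8]: 34
[4:9]: 35
[5:10]: 32

Max: 54 at [0:5]


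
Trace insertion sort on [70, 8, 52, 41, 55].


Initial: [70, 8, 52, 41, 55]
Insert 8: [8, 70, 52, 41, 55]
Insert 52: [8, 52, 70, 41, 55]
Insert 41: [8, 41, 52, 70, 55]
Insert 55: [8, 41, 52, 55, 70]

Sorted: [8, 41, 52, 55, 70]


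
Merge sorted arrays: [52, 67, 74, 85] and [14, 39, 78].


Take 14 from B
Take 39 from B
Take 52 from A
Take 67 from A
Take 74 from A
Take 78 from B

Merged: [14, 39, 52, 67, 74, 78, 85]


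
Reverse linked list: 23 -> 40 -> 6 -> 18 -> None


Step 1: curr=23, set curr.next=prev(None) | reversed so far: 23
Step 2: curr=40, set curr.next=prev(23) | reversed so far: 40 -> 23
Step 3: curr=6, set curr.next=prev(40) | reversed so far: 6 -> 40 -> 23
Step 4: curr=18, set curr.next=prev(6) | reversed so far: 18 -> 6 -> 40 -> 23

18 -> 6 -> 40 -> 23 -> None


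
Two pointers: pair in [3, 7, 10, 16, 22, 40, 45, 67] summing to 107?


lo=0(3)+hi=7(67)=70
lo=1(7)+hi=7(67)=74
lo=2(10)+hi=7(67)=77
lo=3(16)+hi=7(67)=83
lo=4(22)+hi=7(67)=89
lo=5(40)+hi=7(67)=107

Yes: 40+67=107


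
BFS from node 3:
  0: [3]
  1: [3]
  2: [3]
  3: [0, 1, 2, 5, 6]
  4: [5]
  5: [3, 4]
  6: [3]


Visit 3, enqueue [0, 1, 2, 5, 6]
Visit 0, enqueue []
Visit 1, enqueue []
Visit 2, enqueue []
Visit 5, enqueue [4]
Visit 6, enqueue []
Visit 4, enqueue []

BFS order: [3, 0, 1, 2, 5, 6, 4]


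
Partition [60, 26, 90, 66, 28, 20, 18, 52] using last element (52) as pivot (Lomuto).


Pivot: 52
  26 <= 52: swap -> [26, 60, 90, 66, 28, 20, 18, 52]
  28 <= 52: swap -> [26, 28, 90, 66, 60, 20, 18, 52]
  20 <= 52: swap -> [26, 28, 20, 66, 60, 90, 18, 52]
  18 <= 52: swap -> [26, 28, 20, 18, 60, 90, 66, 52]
Place pivot at 4: [26, 28, 20, 18, 52, 90, 66, 60]

Partitioned: [26, 28, 20, 18, 52, 90, 66, 60]


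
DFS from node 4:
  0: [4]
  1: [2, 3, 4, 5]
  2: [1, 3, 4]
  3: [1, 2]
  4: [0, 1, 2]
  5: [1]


Visit 4, push [2, 1, 0]
Visit 0, push []
Visit 1, push [5, 3, 2]
Visit 2, push [3]
Visit 3, push []
Visit 5, push []

DFS order: [4, 0, 1, 2, 3, 5]


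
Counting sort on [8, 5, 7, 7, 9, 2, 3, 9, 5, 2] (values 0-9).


Input: [8, 5, 7, 7, 9, 2, 3, 9, 5, 2]
Counts: [0, 0, 2, 1, 0, 2, 0, 2, 1, 2]

Sorted: [2, 2, 3, 5, 5, 7, 7, 8, 9, 9]


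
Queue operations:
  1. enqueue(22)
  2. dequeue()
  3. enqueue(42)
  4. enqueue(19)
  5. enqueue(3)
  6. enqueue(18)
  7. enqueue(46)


enqueue(22) -> [22]
dequeue()->22, []
enqueue(42) -> [42]
enqueue(19) -> [42, 19]
enqueue(3) -> [42, 19, 3]
enqueue(18) -> [42, 19, 3, 18]
enqueue(46) -> [42, 19, 3, 18, 46]

Final queue: [42, 19, 3, 18, 46]


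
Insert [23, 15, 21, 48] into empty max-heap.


Insert 23: [23]
Insert 15: [23, 15]
Insert 21: [23, 15, 21]
Insert 48: [48, 23, 21, 15]

Final heap: [48, 23, 21, 15]


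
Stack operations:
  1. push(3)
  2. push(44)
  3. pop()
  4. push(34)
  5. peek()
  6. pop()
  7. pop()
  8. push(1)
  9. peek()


push(3) -> [3]
push(44) -> [3, 44]
pop()->44, [3]
push(34) -> [3, 34]
peek()->34
pop()->34, [3]
pop()->3, []
push(1) -> [1]
peek()->1

Final stack: [1]


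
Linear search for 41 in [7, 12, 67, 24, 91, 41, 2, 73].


i=0: 7!=41
i=1: 12!=41
i=2: 67!=41
i=3: 24!=41
i=4: 91!=41
i=5: 41==41 found!

Found at 5, 6 comps


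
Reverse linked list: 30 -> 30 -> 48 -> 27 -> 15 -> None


Step 1: curr=30, set curr.next=prev(None) | reversed so far: 30
Step 2: curr=30, set curr.next=prev(30) | reversed so far: 30 -> 30
Step 3: curr=48, set curr.next=prev(30) | reversed so far: 48 -> 30 -> 30
Step 4: curr=27, set curr.next=prev(48) | reversed so far: 27 -> 48 -> 30 -> 30
Step 5: curr=15, set curr.next=prev(27) | reversed so far: 15 -> 27 -> 48 -> 30 -> 30

15 -> 27 -> 48 -> 30 -> 30 -> None


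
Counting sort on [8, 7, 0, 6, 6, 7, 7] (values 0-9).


Input: [8, 7, 0, 6, 6, 7, 7]
Counts: [1, 0, 0, 0, 0, 0, 2, 3, 1, 0]

Sorted: [0, 6, 6, 7, 7, 7, 8]


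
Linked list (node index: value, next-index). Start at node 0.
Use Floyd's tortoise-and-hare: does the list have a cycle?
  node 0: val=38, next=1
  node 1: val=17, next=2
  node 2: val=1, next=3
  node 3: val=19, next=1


Floyd's tortoise (slow, +1) and hare (fast, +2):
  init: slow=0, fast=0
  step 1: slow=1, fast=2
  step 2: slow=2, fast=1
  step 3: slow=3, fast=3
  slow == fast at node 3: cycle detected

Cycle: yes


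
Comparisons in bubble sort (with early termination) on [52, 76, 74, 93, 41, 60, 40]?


Algorithm: bubble sort (with early termination)
Input: [52, 76, 74, 93, 41, 60, 40]
Sorted: [40, 41, 52, 60, 74, 76, 93]

21


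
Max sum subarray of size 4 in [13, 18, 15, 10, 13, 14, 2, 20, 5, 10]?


[0:4]: 56
[1:5]: 56
[2:6]: 52
[3:7]: 39
[4:8]: 49
[5:9]: 41
[6:10]: 37

Max: 56 at [0:4]


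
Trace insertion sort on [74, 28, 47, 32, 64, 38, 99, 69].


Initial: [74, 28, 47, 32, 64, 38, 99, 69]
Insert 28: [28, 74, 47, 32, 64, 38, 99, 69]
Insert 47: [28, 47, 74, 32, 64, 38, 99, 69]
Insert 32: [28, 32, 47, 74, 64, 38, 99, 69]
Insert 64: [28, 32, 47, 64, 74, 38, 99, 69]
Insert 38: [28, 32, 38, 47, 64, 74, 99, 69]
Insert 99: [28, 32, 38, 47, 64, 74, 99, 69]
Insert 69: [28, 32, 38, 47, 64, 69, 74, 99]

Sorted: [28, 32, 38, 47, 64, 69, 74, 99]


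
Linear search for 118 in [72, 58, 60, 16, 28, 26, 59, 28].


i=0: 72!=118
i=1: 58!=118
i=2: 60!=118
i=3: 16!=118
i=4: 28!=118
i=5: 26!=118
i=6: 59!=118
i=7: 28!=118

Not found, 8 comps


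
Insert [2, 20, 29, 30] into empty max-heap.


Insert 2: [2]
Insert 20: [20, 2]
Insert 29: [29, 2, 20]
Insert 30: [30, 29, 20, 2]

Final heap: [30, 29, 20, 2]


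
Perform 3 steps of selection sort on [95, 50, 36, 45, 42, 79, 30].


Initial: [95, 50, 36, 45, 42, 79, 30]
Step 1: min=30 at 6
  Swap: [30, 50, 36, 45, 42, 79, 95]
Step 2: min=36 at 2
  Swap: [30, 36, 50, 45, 42, 79, 95]
Step 3: min=42 at 4
  Swap: [30, 36, 42, 45, 50, 79, 95]

After 3 steps: [30, 36, 42, 45, 50, 79, 95]


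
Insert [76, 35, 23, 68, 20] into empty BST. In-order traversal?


Insert 76: root
Insert 35: L from 76
Insert 23: L from 76 -> L from 35
Insert 68: L from 76 -> R from 35
Insert 20: L from 76 -> L from 35 -> L from 23

In-order: [20, 23, 35, 68, 76]


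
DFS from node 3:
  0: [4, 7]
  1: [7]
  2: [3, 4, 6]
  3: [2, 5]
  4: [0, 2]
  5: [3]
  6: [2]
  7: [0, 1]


Visit 3, push [5, 2]
Visit 2, push [6, 4]
Visit 4, push [0]
Visit 0, push [7]
Visit 7, push [1]
Visit 1, push []
Visit 6, push []
Visit 5, push []

DFS order: [3, 2, 4, 0, 7, 1, 6, 5]


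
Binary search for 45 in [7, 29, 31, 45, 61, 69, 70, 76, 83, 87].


Step 1: lo=0, hi=9, mid=4, val=61
Step 2: lo=0, hi=3, mid=1, val=29
Step 3: lo=2, hi=3, mid=2, val=31
Step 4: lo=3, hi=3, mid=3, val=45

Found at index 3


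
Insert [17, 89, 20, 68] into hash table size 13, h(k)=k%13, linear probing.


Insert 17: h=4 -> slot 4
Insert 89: h=11 -> slot 11
Insert 20: h=7 -> slot 7
Insert 68: h=3 -> slot 3

Table: [None, None, None, 68, 17, None, None, 20, None, None, None, 89, None]


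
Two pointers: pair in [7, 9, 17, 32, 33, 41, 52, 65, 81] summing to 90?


lo=0(7)+hi=8(81)=88
lo=1(9)+hi=8(81)=90

Yes: 9+81=90


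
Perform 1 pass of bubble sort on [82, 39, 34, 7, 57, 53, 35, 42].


Initial: [82, 39, 34, 7, 57, 53, 35, 42]
Pass 1: [39, 34, 7, 57, 53, 35, 42, 82] (7 swaps)

After 1 pass: [39, 34, 7, 57, 53, 35, 42, 82]


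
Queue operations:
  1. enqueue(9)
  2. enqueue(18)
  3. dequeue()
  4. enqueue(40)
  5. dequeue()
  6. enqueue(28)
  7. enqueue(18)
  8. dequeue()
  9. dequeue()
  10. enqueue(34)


enqueue(9) -> [9]
enqueue(18) -> [9, 18]
dequeue()->9, [18]
enqueue(40) -> [18, 40]
dequeue()->18, [40]
enqueue(28) -> [40, 28]
enqueue(18) -> [40, 28, 18]
dequeue()->40, [28, 18]
dequeue()->28, [18]
enqueue(34) -> [18, 34]

Final queue: [18, 34]


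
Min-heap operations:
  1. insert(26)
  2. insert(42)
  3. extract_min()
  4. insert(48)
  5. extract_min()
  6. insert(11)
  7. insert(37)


insert(26) -> [26]
insert(42) -> [26, 42]
extract_min()->26, [42]
insert(48) -> [42, 48]
extract_min()->42, [48]
insert(11) -> [11, 48]
insert(37) -> [11, 48, 37]

Final heap: [11, 48, 37]


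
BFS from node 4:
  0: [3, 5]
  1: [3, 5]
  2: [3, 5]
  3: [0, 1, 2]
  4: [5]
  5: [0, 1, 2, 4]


Visit 4, enqueue [5]
Visit 5, enqueue [0, 1, 2]
Visit 0, enqueue [3]
Visit 1, enqueue []
Visit 2, enqueue []
Visit 3, enqueue []

BFS order: [4, 5, 0, 1, 2, 3]


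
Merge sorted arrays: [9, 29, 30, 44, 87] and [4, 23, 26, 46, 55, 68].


Take 4 from B
Take 9 from A
Take 23 from B
Take 26 from B
Take 29 from A
Take 30 from A
Take 44 from A
Take 46 from B
Take 55 from B
Take 68 from B

Merged: [4, 9, 23, 26, 29, 30, 44, 46, 55, 68, 87]


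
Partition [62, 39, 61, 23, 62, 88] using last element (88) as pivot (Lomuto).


Pivot: 88
  62 <= 88: advance i (no swap)
  39 <= 88: advance i (no swap)
  61 <= 88: advance i (no swap)
  23 <= 88: advance i (no swap)
  62 <= 88: advance i (no swap)
Place pivot at 5: [62, 39, 61, 23, 62, 88]

Partitioned: [62, 39, 61, 23, 62, 88]


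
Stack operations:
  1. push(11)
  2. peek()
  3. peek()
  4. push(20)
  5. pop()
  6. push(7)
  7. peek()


push(11) -> [11]
peek()->11
peek()->11
push(20) -> [11, 20]
pop()->20, [11]
push(7) -> [11, 7]
peek()->7

Final stack: [11, 7]


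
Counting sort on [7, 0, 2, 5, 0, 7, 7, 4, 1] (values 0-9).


Input: [7, 0, 2, 5, 0, 7, 7, 4, 1]
Counts: [2, 1, 1, 0, 1, 1, 0, 3, 0, 0]

Sorted: [0, 0, 1, 2, 4, 5, 7, 7, 7]


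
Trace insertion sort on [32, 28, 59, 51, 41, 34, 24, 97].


Initial: [32, 28, 59, 51, 41, 34, 24, 97]
Insert 28: [28, 32, 59, 51, 41, 34, 24, 97]
Insert 59: [28, 32, 59, 51, 41, 34, 24, 97]
Insert 51: [28, 32, 51, 59, 41, 34, 24, 97]
Insert 41: [28, 32, 41, 51, 59, 34, 24, 97]
Insert 34: [28, 32, 34, 41, 51, 59, 24, 97]
Insert 24: [24, 28, 32, 34, 41, 51, 59, 97]
Insert 97: [24, 28, 32, 34, 41, 51, 59, 97]

Sorted: [24, 28, 32, 34, 41, 51, 59, 97]


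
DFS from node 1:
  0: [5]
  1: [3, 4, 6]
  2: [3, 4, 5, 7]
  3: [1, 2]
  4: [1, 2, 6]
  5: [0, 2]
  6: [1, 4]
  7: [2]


Visit 1, push [6, 4, 3]
Visit 3, push [2]
Visit 2, push [7, 5, 4]
Visit 4, push [6]
Visit 6, push []
Visit 5, push [0]
Visit 0, push []
Visit 7, push []

DFS order: [1, 3, 2, 4, 6, 5, 0, 7]


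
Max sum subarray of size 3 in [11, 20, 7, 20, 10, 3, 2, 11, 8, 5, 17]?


[0:3]: 38
[1:4]: 47
[2:5]: 37
[3:6]: 33
[4:7]: 15
[5:8]: 16
[6:9]: 21
[7:10]: 24
[8:11]: 30

Max: 47 at [1:4]


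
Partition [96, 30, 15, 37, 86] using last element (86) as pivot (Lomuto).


Pivot: 86
  30 <= 86: swap -> [30, 96, 15, 37, 86]
  15 <= 86: swap -> [30, 15, 96, 37, 86]
  37 <= 86: swap -> [30, 15, 37, 96, 86]
Place pivot at 3: [30, 15, 37, 86, 96]

Partitioned: [30, 15, 37, 86, 96]


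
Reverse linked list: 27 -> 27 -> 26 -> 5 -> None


Step 1: curr=27, set curr.next=prev(None) | reversed so far: 27
Step 2: curr=27, set curr.next=prev(27) | reversed so far: 27 -> 27
Step 3: curr=26, set curr.next=prev(27) | reversed so far: 26 -> 27 -> 27
Step 4: curr=5, set curr.next=prev(26) | reversed so far: 5 -> 26 -> 27 -> 27

5 -> 26 -> 27 -> 27 -> None


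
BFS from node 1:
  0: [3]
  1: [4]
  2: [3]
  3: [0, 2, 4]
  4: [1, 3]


Visit 1, enqueue [4]
Visit 4, enqueue [3]
Visit 3, enqueue [0, 2]
Visit 0, enqueue []
Visit 2, enqueue []

BFS order: [1, 4, 3, 0, 2]


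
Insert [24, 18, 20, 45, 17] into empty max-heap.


Insert 24: [24]
Insert 18: [24, 18]
Insert 20: [24, 18, 20]
Insert 45: [45, 24, 20, 18]
Insert 17: [45, 24, 20, 18, 17]

Final heap: [45, 24, 20, 18, 17]


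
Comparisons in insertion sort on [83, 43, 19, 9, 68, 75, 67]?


Algorithm: insertion sort
Input: [83, 43, 19, 9, 68, 75, 67]
Sorted: [9, 19, 43, 67, 68, 75, 83]

14


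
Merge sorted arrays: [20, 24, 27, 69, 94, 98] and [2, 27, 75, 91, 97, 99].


Take 2 from B
Take 20 from A
Take 24 from A
Take 27 from A
Take 27 from B
Take 69 from A
Take 75 from B
Take 91 from B
Take 94 from A
Take 97 from B
Take 98 from A

Merged: [2, 20, 24, 27, 27, 69, 75, 91, 94, 97, 98, 99]


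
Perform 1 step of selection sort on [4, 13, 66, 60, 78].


Initial: [4, 13, 66, 60, 78]
Step 1: min=4 at 0
  Swap: [4, 13, 66, 60, 78]

After 1 step: [4, 13, 66, 60, 78]


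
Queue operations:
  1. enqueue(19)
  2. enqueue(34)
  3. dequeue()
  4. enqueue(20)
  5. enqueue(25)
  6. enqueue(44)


enqueue(19) -> [19]
enqueue(34) -> [19, 34]
dequeue()->19, [34]
enqueue(20) -> [34, 20]
enqueue(25) -> [34, 20, 25]
enqueue(44) -> [34, 20, 25, 44]

Final queue: [34, 20, 25, 44]


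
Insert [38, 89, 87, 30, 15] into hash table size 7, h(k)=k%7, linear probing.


Insert 38: h=3 -> slot 3
Insert 89: h=5 -> slot 5
Insert 87: h=3, 1 probes -> slot 4
Insert 30: h=2 -> slot 2
Insert 15: h=1 -> slot 1

Table: [None, 15, 30, 38, 87, 89, None]


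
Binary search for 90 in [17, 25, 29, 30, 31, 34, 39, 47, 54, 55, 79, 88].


Step 1: lo=0, hi=11, mid=5, val=34
Step 2: lo=6, hi=11, mid=8, val=54
Step 3: lo=9, hi=11, mid=10, val=79
Step 4: lo=11, hi=11, mid=11, val=88

Not found


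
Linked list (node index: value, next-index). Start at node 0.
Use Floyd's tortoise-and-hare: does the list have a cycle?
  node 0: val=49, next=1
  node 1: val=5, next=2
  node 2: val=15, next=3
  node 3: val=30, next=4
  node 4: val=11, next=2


Floyd's tortoise (slow, +1) and hare (fast, +2):
  init: slow=0, fast=0
  step 1: slow=1, fast=2
  step 2: slow=2, fast=4
  step 3: slow=3, fast=3
  slow == fast at node 3: cycle detected

Cycle: yes


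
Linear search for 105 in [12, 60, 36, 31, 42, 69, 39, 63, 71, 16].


i=0: 12!=105
i=1: 60!=105
i=2: 36!=105
i=3: 31!=105
i=4: 42!=105
i=5: 69!=105
i=6: 39!=105
i=7: 63!=105
i=8: 71!=105
i=9: 16!=105

Not found, 10 comps


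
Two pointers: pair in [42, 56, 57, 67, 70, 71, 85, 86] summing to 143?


lo=0(42)+hi=7(86)=128
lo=1(56)+hi=7(86)=142
lo=2(57)+hi=7(86)=143

Yes: 57+86=143


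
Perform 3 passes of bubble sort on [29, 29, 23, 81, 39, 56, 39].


Initial: [29, 29, 23, 81, 39, 56, 39]
Pass 1: [29, 23, 29, 39, 56, 39, 81] (4 swaps)
Pass 2: [23, 29, 29, 39, 39, 56, 81] (2 swaps)
Pass 3: [23, 29, 29, 39, 39, 56, 81] (0 swaps)

After 3 passes: [23, 29, 29, 39, 39, 56, 81]


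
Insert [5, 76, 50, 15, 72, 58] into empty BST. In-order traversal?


Insert 5: root
Insert 76: R from 5
Insert 50: R from 5 -> L from 76
Insert 15: R from 5 -> L from 76 -> L from 50
Insert 72: R from 5 -> L from 76 -> R from 50
Insert 58: R from 5 -> L from 76 -> R from 50 -> L from 72

In-order: [5, 15, 50, 58, 72, 76]


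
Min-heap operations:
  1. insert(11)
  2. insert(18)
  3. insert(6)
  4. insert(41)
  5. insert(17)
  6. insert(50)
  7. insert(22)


insert(11) -> [11]
insert(18) -> [11, 18]
insert(6) -> [6, 18, 11]
insert(41) -> [6, 18, 11, 41]
insert(17) -> [6, 17, 11, 41, 18]
insert(50) -> [6, 17, 11, 41, 18, 50]
insert(22) -> [6, 17, 11, 41, 18, 50, 22]

Final heap: [6, 17, 11, 41, 18, 50, 22]


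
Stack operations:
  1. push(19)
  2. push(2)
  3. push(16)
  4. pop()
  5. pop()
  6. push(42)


push(19) -> [19]
push(2) -> [19, 2]
push(16) -> [19, 2, 16]
pop()->16, [19, 2]
pop()->2, [19]
push(42) -> [19, 42]

Final stack: [19, 42]


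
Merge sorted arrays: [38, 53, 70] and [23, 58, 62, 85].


Take 23 from B
Take 38 from A
Take 53 from A
Take 58 from B
Take 62 from B
Take 70 from A

Merged: [23, 38, 53, 58, 62, 70, 85]


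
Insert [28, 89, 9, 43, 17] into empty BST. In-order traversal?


Insert 28: root
Insert 89: R from 28
Insert 9: L from 28
Insert 43: R from 28 -> L from 89
Insert 17: L from 28 -> R from 9

In-order: [9, 17, 28, 43, 89]


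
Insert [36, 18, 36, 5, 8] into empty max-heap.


Insert 36: [36]
Insert 18: [36, 18]
Insert 36: [36, 18, 36]
Insert 5: [36, 18, 36, 5]
Insert 8: [36, 18, 36, 5, 8]

Final heap: [36, 18, 36, 5, 8]


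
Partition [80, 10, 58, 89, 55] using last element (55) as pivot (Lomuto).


Pivot: 55
  10 <= 55: swap -> [10, 80, 58, 89, 55]
Place pivot at 1: [10, 55, 58, 89, 80]

Partitioned: [10, 55, 58, 89, 80]


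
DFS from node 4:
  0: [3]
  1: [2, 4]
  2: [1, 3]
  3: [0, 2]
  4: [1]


Visit 4, push [1]
Visit 1, push [2]
Visit 2, push [3]
Visit 3, push [0]
Visit 0, push []

DFS order: [4, 1, 2, 3, 0]


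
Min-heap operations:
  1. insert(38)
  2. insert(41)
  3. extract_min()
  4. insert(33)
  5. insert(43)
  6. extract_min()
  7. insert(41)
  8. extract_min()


insert(38) -> [38]
insert(41) -> [38, 41]
extract_min()->38, [41]
insert(33) -> [33, 41]
insert(43) -> [33, 41, 43]
extract_min()->33, [41, 43]
insert(41) -> [41, 43, 41]
extract_min()->41, [41, 43]

Final heap: [41, 43]


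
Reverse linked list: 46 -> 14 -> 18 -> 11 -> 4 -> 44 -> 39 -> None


Step 1: curr=46, set curr.next=prev(None) | reversed so far: 46
Step 2: curr=14, set curr.next=prev(46) | reversed so far: 14 -> 46
Step 3: curr=18, set curr.next=prev(14) | reversed so far: 18 -> 14 -> 46
Step 4: curr=11, set curr.next=prev(18) | reversed so far: 11 -> 18 -> 14 -> 46
Step 5: curr=4, set curr.next=prev(11) | reversed so far: 4 -> 11 -> 18 -> 14 -> 46
Step 6: curr=44, set curr.next=prev(4) | reversed so far: 44 -> 4 -> 11 -> 18 -> 14 -> 46
Step 7: curr=39, set curr.next=prev(44) | reversed so far: 39 -> 44 -> 4 -> 11 -> 18 -> 14 -> 46

39 -> 44 -> 4 -> 11 -> 18 -> 14 -> 46 -> None


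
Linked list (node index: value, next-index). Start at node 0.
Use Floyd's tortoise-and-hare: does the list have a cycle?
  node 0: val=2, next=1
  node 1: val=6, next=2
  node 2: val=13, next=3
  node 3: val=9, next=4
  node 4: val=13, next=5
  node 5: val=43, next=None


Floyd's tortoise (slow, +1) and hare (fast, +2):
  init: slow=0, fast=0
  step 1: slow=1, fast=2
  step 2: slow=2, fast=4
  step 3: fast 4->5->None, no cycle

Cycle: no


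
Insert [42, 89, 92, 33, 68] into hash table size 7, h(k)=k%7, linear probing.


Insert 42: h=0 -> slot 0
Insert 89: h=5 -> slot 5
Insert 92: h=1 -> slot 1
Insert 33: h=5, 1 probes -> slot 6
Insert 68: h=5, 4 probes -> slot 2

Table: [42, 92, 68, None, None, 89, 33]


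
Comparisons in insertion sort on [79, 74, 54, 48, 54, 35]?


Algorithm: insertion sort
Input: [79, 74, 54, 48, 54, 35]
Sorted: [35, 48, 54, 54, 74, 79]

14


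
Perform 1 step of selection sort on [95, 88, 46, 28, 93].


Initial: [95, 88, 46, 28, 93]
Step 1: min=28 at 3
  Swap: [28, 88, 46, 95, 93]

After 1 step: [28, 88, 46, 95, 93]


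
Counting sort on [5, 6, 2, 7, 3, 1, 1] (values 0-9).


Input: [5, 6, 2, 7, 3, 1, 1]
Counts: [0, 2, 1, 1, 0, 1, 1, 1, 0, 0]

Sorted: [1, 1, 2, 3, 5, 6, 7]


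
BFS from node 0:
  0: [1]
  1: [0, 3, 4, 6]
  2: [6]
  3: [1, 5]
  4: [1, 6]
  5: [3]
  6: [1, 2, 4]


Visit 0, enqueue [1]
Visit 1, enqueue [3, 4, 6]
Visit 3, enqueue [5]
Visit 4, enqueue []
Visit 6, enqueue [2]
Visit 5, enqueue []
Visit 2, enqueue []

BFS order: [0, 1, 3, 4, 6, 5, 2]


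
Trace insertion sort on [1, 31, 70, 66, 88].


Initial: [1, 31, 70, 66, 88]
Insert 31: [1, 31, 70, 66, 88]
Insert 70: [1, 31, 70, 66, 88]
Insert 66: [1, 31, 66, 70, 88]
Insert 88: [1, 31, 66, 70, 88]

Sorted: [1, 31, 66, 70, 88]


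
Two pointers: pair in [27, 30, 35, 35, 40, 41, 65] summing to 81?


lo=0(27)+hi=6(65)=92
lo=0(27)+hi=5(41)=68
lo=1(30)+hi=5(41)=71
lo=2(35)+hi=5(41)=76
lo=3(35)+hi=5(41)=76
lo=4(40)+hi=5(41)=81

Yes: 40+41=81


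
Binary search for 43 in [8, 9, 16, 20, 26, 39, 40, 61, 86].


Step 1: lo=0, hi=8, mid=4, val=26
Step 2: lo=5, hi=8, mid=6, val=40
Step 3: lo=7, hi=8, mid=7, val=61

Not found


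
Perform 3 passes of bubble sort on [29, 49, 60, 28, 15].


Initial: [29, 49, 60, 28, 15]
Pass 1: [29, 49, 28, 15, 60] (2 swaps)
Pass 2: [29, 28, 15, 49, 60] (2 swaps)
Pass 3: [28, 15, 29, 49, 60] (2 swaps)

After 3 passes: [28, 15, 29, 49, 60]


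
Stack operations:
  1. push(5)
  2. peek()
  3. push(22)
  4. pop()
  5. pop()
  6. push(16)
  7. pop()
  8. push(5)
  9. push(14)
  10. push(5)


push(5) -> [5]
peek()->5
push(22) -> [5, 22]
pop()->22, [5]
pop()->5, []
push(16) -> [16]
pop()->16, []
push(5) -> [5]
push(14) -> [5, 14]
push(5) -> [5, 14, 5]

Final stack: [5, 14, 5]


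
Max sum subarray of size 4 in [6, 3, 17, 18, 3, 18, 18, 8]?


[0:4]: 44
[1:5]: 41
[2:6]: 56
[3:7]: 57
[4:8]: 47

Max: 57 at [3:7]


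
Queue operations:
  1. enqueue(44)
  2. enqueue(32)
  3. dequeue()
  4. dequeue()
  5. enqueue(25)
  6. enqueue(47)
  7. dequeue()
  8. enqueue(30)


enqueue(44) -> [44]
enqueue(32) -> [44, 32]
dequeue()->44, [32]
dequeue()->32, []
enqueue(25) -> [25]
enqueue(47) -> [25, 47]
dequeue()->25, [47]
enqueue(30) -> [47, 30]

Final queue: [47, 30]


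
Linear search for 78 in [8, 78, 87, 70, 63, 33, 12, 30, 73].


i=0: 8!=78
i=1: 78==78 found!

Found at 1, 2 comps


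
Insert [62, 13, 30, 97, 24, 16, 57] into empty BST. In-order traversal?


Insert 62: root
Insert 13: L from 62
Insert 30: L from 62 -> R from 13
Insert 97: R from 62
Insert 24: L from 62 -> R from 13 -> L from 30
Insert 16: L from 62 -> R from 13 -> L from 30 -> L from 24
Insert 57: L from 62 -> R from 13 -> R from 30

In-order: [13, 16, 24, 30, 57, 62, 97]


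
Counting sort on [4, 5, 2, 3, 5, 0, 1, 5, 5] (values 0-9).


Input: [4, 5, 2, 3, 5, 0, 1, 5, 5]
Counts: [1, 1, 1, 1, 1, 4, 0, 0, 0, 0]

Sorted: [0, 1, 2, 3, 4, 5, 5, 5, 5]


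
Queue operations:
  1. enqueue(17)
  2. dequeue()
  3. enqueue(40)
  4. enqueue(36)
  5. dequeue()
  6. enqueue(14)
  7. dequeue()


enqueue(17) -> [17]
dequeue()->17, []
enqueue(40) -> [40]
enqueue(36) -> [40, 36]
dequeue()->40, [36]
enqueue(14) -> [36, 14]
dequeue()->36, [14]

Final queue: [14]


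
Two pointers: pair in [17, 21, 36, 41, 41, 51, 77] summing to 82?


lo=0(17)+hi=6(77)=94
lo=0(17)+hi=5(51)=68
lo=1(21)+hi=5(51)=72
lo=2(36)+hi=5(51)=87
lo=2(36)+hi=4(41)=77
lo=3(41)+hi=4(41)=82

Yes: 41+41=82


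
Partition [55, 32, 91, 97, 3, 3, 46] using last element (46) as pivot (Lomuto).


Pivot: 46
  32 <= 46: swap -> [32, 55, 91, 97, 3, 3, 46]
  3 <= 46: swap -> [32, 3, 91, 97, 55, 3, 46]
  3 <= 46: swap -> [32, 3, 3, 97, 55, 91, 46]
Place pivot at 3: [32, 3, 3, 46, 55, 91, 97]

Partitioned: [32, 3, 3, 46, 55, 91, 97]


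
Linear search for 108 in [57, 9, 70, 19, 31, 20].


i=0: 57!=108
i=1: 9!=108
i=2: 70!=108
i=3: 19!=108
i=4: 31!=108
i=5: 20!=108

Not found, 6 comps


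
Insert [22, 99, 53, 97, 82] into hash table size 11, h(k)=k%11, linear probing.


Insert 22: h=0 -> slot 0
Insert 99: h=0, 1 probes -> slot 1
Insert 53: h=9 -> slot 9
Insert 97: h=9, 1 probes -> slot 10
Insert 82: h=5 -> slot 5

Table: [22, 99, None, None, None, 82, None, None, None, 53, 97]


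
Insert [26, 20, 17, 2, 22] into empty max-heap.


Insert 26: [26]
Insert 20: [26, 20]
Insert 17: [26, 20, 17]
Insert 2: [26, 20, 17, 2]
Insert 22: [26, 22, 17, 2, 20]

Final heap: [26, 22, 17, 2, 20]


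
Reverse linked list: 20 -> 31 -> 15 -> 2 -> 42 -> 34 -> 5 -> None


Step 1: curr=20, set curr.next=prev(None) | reversed so far: 20
Step 2: curr=31, set curr.next=prev(20) | reversed so far: 31 -> 20
Step 3: curr=15, set curr.next=prev(31) | reversed so far: 15 -> 31 -> 20
Step 4: curr=2, set curr.next=prev(15) | reversed so far: 2 -> 15 -> 31 -> 20
Step 5: curr=42, set curr.next=prev(2) | reversed so far: 42 -> 2 -> 15 -> 31 -> 20
Step 6: curr=34, set curr.next=prev(42) | reversed so far: 34 -> 42 -> 2 -> 15 -> 31 -> 20
Step 7: curr=5, set curr.next=prev(34) | reversed so far: 5 -> 34 -> 42 -> 2 -> 15 -> 31 -> 20

5 -> 34 -> 42 -> 2 -> 15 -> 31 -> 20 -> None


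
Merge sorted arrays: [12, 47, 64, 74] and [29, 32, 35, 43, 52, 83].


Take 12 from A
Take 29 from B
Take 32 from B
Take 35 from B
Take 43 from B
Take 47 from A
Take 52 from B
Take 64 from A
Take 74 from A

Merged: [12, 29, 32, 35, 43, 47, 52, 64, 74, 83]


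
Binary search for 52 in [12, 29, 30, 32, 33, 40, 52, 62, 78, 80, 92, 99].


Step 1: lo=0, hi=11, mid=5, val=40
Step 2: lo=6, hi=11, mid=8, val=78
Step 3: lo=6, hi=7, mid=6, val=52

Found at index 6


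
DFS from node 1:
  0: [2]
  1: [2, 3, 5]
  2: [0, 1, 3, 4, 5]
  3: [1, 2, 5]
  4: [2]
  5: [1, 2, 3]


Visit 1, push [5, 3, 2]
Visit 2, push [5, 4, 3, 0]
Visit 0, push []
Visit 3, push [5]
Visit 5, push []
Visit 4, push []

DFS order: [1, 2, 0, 3, 5, 4]


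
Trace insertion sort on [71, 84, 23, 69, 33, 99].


Initial: [71, 84, 23, 69, 33, 99]
Insert 84: [71, 84, 23, 69, 33, 99]
Insert 23: [23, 71, 84, 69, 33, 99]
Insert 69: [23, 69, 71, 84, 33, 99]
Insert 33: [23, 33, 69, 71, 84, 99]
Insert 99: [23, 33, 69, 71, 84, 99]

Sorted: [23, 33, 69, 71, 84, 99]


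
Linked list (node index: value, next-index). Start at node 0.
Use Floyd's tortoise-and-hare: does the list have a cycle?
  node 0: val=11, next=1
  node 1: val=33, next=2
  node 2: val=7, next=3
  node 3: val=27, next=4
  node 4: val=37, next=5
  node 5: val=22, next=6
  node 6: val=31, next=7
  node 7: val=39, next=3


Floyd's tortoise (slow, +1) and hare (fast, +2):
  init: slow=0, fast=0
  step 1: slow=1, fast=2
  step 2: slow=2, fast=4
  step 3: slow=3, fast=6
  step 4: slow=4, fast=3
  step 5: slow=5, fast=5
  slow == fast at node 5: cycle detected

Cycle: yes


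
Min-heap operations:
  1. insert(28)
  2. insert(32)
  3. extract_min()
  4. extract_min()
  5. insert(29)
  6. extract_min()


insert(28) -> [28]
insert(32) -> [28, 32]
extract_min()->28, [32]
extract_min()->32, []
insert(29) -> [29]
extract_min()->29, []

Final heap: []


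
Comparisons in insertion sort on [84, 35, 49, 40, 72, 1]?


Algorithm: insertion sort
Input: [84, 35, 49, 40, 72, 1]
Sorted: [1, 35, 40, 49, 72, 84]

13


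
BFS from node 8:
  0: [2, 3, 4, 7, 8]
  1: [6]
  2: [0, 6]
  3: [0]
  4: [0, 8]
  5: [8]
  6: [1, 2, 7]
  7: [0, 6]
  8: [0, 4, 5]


Visit 8, enqueue [0, 4, 5]
Visit 0, enqueue [2, 3, 7]
Visit 4, enqueue []
Visit 5, enqueue []
Visit 2, enqueue [6]
Visit 3, enqueue []
Visit 7, enqueue []
Visit 6, enqueue [1]
Visit 1, enqueue []

BFS order: [8, 0, 4, 5, 2, 3, 7, 6, 1]


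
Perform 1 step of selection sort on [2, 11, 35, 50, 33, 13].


Initial: [2, 11, 35, 50, 33, 13]
Step 1: min=2 at 0
  Swap: [2, 11, 35, 50, 33, 13]

After 1 step: [2, 11, 35, 50, 33, 13]


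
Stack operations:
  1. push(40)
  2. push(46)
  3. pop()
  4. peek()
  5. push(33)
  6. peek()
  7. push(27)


push(40) -> [40]
push(46) -> [40, 46]
pop()->46, [40]
peek()->40
push(33) -> [40, 33]
peek()->33
push(27) -> [40, 33, 27]

Final stack: [40, 33, 27]


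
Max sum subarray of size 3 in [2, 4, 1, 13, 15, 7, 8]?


[0:3]: 7
[1:4]: 18
[2:5]: 29
[3:6]: 35
[4:7]: 30

Max: 35 at [3:6]


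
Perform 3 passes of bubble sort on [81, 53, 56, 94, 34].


Initial: [81, 53, 56, 94, 34]
Pass 1: [53, 56, 81, 34, 94] (3 swaps)
Pass 2: [53, 56, 34, 81, 94] (1 swaps)
Pass 3: [53, 34, 56, 81, 94] (1 swaps)

After 3 passes: [53, 34, 56, 81, 94]


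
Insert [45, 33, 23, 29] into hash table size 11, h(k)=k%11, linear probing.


Insert 45: h=1 -> slot 1
Insert 33: h=0 -> slot 0
Insert 23: h=1, 1 probes -> slot 2
Insert 29: h=7 -> slot 7

Table: [33, 45, 23, None, None, None, None, 29, None, None, None]


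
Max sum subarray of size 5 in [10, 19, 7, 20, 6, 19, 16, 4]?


[0:5]: 62
[1:6]: 71
[2:7]: 68
[3:8]: 65

Max: 71 at [1:6]


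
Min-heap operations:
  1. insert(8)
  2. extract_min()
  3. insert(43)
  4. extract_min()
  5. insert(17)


insert(8) -> [8]
extract_min()->8, []
insert(43) -> [43]
extract_min()->43, []
insert(17) -> [17]

Final heap: [17]


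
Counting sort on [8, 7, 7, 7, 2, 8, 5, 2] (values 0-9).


Input: [8, 7, 7, 7, 2, 8, 5, 2]
Counts: [0, 0, 2, 0, 0, 1, 0, 3, 2, 0]

Sorted: [2, 2, 5, 7, 7, 7, 8, 8]


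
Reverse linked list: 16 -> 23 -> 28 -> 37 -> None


Step 1: curr=16, set curr.next=prev(None) | reversed so far: 16
Step 2: curr=23, set curr.next=prev(16) | reversed so far: 23 -> 16
Step 3: curr=28, set curr.next=prev(23) | reversed so far: 28 -> 23 -> 16
Step 4: curr=37, set curr.next=prev(28) | reversed so far: 37 -> 28 -> 23 -> 16

37 -> 28 -> 23 -> 16 -> None


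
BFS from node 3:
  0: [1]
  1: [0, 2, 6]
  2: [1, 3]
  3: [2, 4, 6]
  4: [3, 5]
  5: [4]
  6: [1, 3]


Visit 3, enqueue [2, 4, 6]
Visit 2, enqueue [1]
Visit 4, enqueue [5]
Visit 6, enqueue []
Visit 1, enqueue [0]
Visit 5, enqueue []
Visit 0, enqueue []

BFS order: [3, 2, 4, 6, 1, 5, 0]


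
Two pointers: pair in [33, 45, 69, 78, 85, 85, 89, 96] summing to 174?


lo=0(33)+hi=7(96)=129
lo=1(45)+hi=7(96)=141
lo=2(69)+hi=7(96)=165
lo=3(78)+hi=7(96)=174

Yes: 78+96=174


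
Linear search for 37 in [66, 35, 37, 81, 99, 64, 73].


i=0: 66!=37
i=1: 35!=37
i=2: 37==37 found!

Found at 2, 3 comps


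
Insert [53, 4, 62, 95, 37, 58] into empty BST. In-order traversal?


Insert 53: root
Insert 4: L from 53
Insert 62: R from 53
Insert 95: R from 53 -> R from 62
Insert 37: L from 53 -> R from 4
Insert 58: R from 53 -> L from 62

In-order: [4, 37, 53, 58, 62, 95]


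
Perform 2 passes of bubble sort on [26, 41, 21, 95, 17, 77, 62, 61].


Initial: [26, 41, 21, 95, 17, 77, 62, 61]
Pass 1: [26, 21, 41, 17, 77, 62, 61, 95] (5 swaps)
Pass 2: [21, 26, 17, 41, 62, 61, 77, 95] (4 swaps)

After 2 passes: [21, 26, 17, 41, 62, 61, 77, 95]


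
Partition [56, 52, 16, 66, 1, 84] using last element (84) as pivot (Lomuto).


Pivot: 84
  56 <= 84: advance i (no swap)
  52 <= 84: advance i (no swap)
  16 <= 84: advance i (no swap)
  66 <= 84: advance i (no swap)
  1 <= 84: advance i (no swap)
Place pivot at 5: [56, 52, 16, 66, 1, 84]

Partitioned: [56, 52, 16, 66, 1, 84]


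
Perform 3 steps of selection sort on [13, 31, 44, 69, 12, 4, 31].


Initial: [13, 31, 44, 69, 12, 4, 31]
Step 1: min=4 at 5
  Swap: [4, 31, 44, 69, 12, 13, 31]
Step 2: min=12 at 4
  Swap: [4, 12, 44, 69, 31, 13, 31]
Step 3: min=13 at 5
  Swap: [4, 12, 13, 69, 31, 44, 31]

After 3 steps: [4, 12, 13, 69, 31, 44, 31]


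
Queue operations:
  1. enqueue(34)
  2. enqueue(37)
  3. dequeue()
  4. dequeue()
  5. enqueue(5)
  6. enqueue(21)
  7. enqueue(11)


enqueue(34) -> [34]
enqueue(37) -> [34, 37]
dequeue()->34, [37]
dequeue()->37, []
enqueue(5) -> [5]
enqueue(21) -> [5, 21]
enqueue(11) -> [5, 21, 11]

Final queue: [5, 21, 11]


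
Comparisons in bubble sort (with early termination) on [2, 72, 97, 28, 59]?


Algorithm: bubble sort (with early termination)
Input: [2, 72, 97, 28, 59]
Sorted: [2, 28, 59, 72, 97]

9


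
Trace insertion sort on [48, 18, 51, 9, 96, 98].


Initial: [48, 18, 51, 9, 96, 98]
Insert 18: [18, 48, 51, 9, 96, 98]
Insert 51: [18, 48, 51, 9, 96, 98]
Insert 9: [9, 18, 48, 51, 96, 98]
Insert 96: [9, 18, 48, 51, 96, 98]
Insert 98: [9, 18, 48, 51, 96, 98]

Sorted: [9, 18, 48, 51, 96, 98]


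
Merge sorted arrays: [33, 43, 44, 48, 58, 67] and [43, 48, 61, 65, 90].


Take 33 from A
Take 43 from A
Take 43 from B
Take 44 from A
Take 48 from A
Take 48 from B
Take 58 from A
Take 61 from B
Take 65 from B
Take 67 from A

Merged: [33, 43, 43, 44, 48, 48, 58, 61, 65, 67, 90]


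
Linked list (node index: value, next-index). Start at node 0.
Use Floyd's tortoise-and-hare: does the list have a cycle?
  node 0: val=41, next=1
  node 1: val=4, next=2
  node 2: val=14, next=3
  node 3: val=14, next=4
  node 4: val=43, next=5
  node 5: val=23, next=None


Floyd's tortoise (slow, +1) and hare (fast, +2):
  init: slow=0, fast=0
  step 1: slow=1, fast=2
  step 2: slow=2, fast=4
  step 3: fast 4->5->None, no cycle

Cycle: no


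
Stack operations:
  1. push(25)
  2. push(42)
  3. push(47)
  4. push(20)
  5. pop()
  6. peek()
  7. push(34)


push(25) -> [25]
push(42) -> [25, 42]
push(47) -> [25, 42, 47]
push(20) -> [25, 42, 47, 20]
pop()->20, [25, 42, 47]
peek()->47
push(34) -> [25, 42, 47, 34]

Final stack: [25, 42, 47, 34]


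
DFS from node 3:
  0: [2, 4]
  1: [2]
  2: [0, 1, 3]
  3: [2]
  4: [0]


Visit 3, push [2]
Visit 2, push [1, 0]
Visit 0, push [4]
Visit 4, push []
Visit 1, push []

DFS order: [3, 2, 0, 4, 1]


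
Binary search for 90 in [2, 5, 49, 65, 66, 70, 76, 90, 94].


Step 1: lo=0, hi=8, mid=4, val=66
Step 2: lo=5, hi=8, mid=6, val=76
Step 3: lo=7, hi=8, mid=7, val=90

Found at index 7


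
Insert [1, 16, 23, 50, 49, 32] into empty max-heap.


Insert 1: [1]
Insert 16: [16, 1]
Insert 23: [23, 1, 16]
Insert 50: [50, 23, 16, 1]
Insert 49: [50, 49, 16, 1, 23]
Insert 32: [50, 49, 32, 1, 23, 16]

Final heap: [50, 49, 32, 1, 23, 16]


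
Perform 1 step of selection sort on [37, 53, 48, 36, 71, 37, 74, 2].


Initial: [37, 53, 48, 36, 71, 37, 74, 2]
Step 1: min=2 at 7
  Swap: [2, 53, 48, 36, 71, 37, 74, 37]

After 1 step: [2, 53, 48, 36, 71, 37, 74, 37]


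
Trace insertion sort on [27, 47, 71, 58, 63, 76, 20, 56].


Initial: [27, 47, 71, 58, 63, 76, 20, 56]
Insert 47: [27, 47, 71, 58, 63, 76, 20, 56]
Insert 71: [27, 47, 71, 58, 63, 76, 20, 56]
Insert 58: [27, 47, 58, 71, 63, 76, 20, 56]
Insert 63: [27, 47, 58, 63, 71, 76, 20, 56]
Insert 76: [27, 47, 58, 63, 71, 76, 20, 56]
Insert 20: [20, 27, 47, 58, 63, 71, 76, 56]
Insert 56: [20, 27, 47, 56, 58, 63, 71, 76]

Sorted: [20, 27, 47, 56, 58, 63, 71, 76]


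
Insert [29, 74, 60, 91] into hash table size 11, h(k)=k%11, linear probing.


Insert 29: h=7 -> slot 7
Insert 74: h=8 -> slot 8
Insert 60: h=5 -> slot 5
Insert 91: h=3 -> slot 3

Table: [None, None, None, 91, None, 60, None, 29, 74, None, None]


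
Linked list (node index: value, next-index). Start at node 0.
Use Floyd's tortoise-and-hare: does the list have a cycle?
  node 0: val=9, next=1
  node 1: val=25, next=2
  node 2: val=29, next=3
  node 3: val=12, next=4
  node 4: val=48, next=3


Floyd's tortoise (slow, +1) and hare (fast, +2):
  init: slow=0, fast=0
  step 1: slow=1, fast=2
  step 2: slow=2, fast=4
  step 3: slow=3, fast=4
  step 4: slow=4, fast=4
  slow == fast at node 4: cycle detected

Cycle: yes


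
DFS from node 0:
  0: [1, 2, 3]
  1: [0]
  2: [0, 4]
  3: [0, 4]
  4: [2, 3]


Visit 0, push [3, 2, 1]
Visit 1, push []
Visit 2, push [4]
Visit 4, push [3]
Visit 3, push []

DFS order: [0, 1, 2, 4, 3]


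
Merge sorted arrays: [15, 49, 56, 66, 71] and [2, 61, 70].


Take 2 from B
Take 15 from A
Take 49 from A
Take 56 from A
Take 61 from B
Take 66 from A
Take 70 from B

Merged: [2, 15, 49, 56, 61, 66, 70, 71]


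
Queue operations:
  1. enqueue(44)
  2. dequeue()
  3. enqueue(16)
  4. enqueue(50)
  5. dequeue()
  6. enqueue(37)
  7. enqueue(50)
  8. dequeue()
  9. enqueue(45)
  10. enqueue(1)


enqueue(44) -> [44]
dequeue()->44, []
enqueue(16) -> [16]
enqueue(50) -> [16, 50]
dequeue()->16, [50]
enqueue(37) -> [50, 37]
enqueue(50) -> [50, 37, 50]
dequeue()->50, [37, 50]
enqueue(45) -> [37, 50, 45]
enqueue(1) -> [37, 50, 45, 1]

Final queue: [37, 50, 45, 1]


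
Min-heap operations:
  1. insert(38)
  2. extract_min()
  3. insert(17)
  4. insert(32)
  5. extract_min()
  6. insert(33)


insert(38) -> [38]
extract_min()->38, []
insert(17) -> [17]
insert(32) -> [17, 32]
extract_min()->17, [32]
insert(33) -> [32, 33]

Final heap: [32, 33]


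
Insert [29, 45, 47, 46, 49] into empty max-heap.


Insert 29: [29]
Insert 45: [45, 29]
Insert 47: [47, 29, 45]
Insert 46: [47, 46, 45, 29]
Insert 49: [49, 47, 45, 29, 46]

Final heap: [49, 47, 45, 29, 46]


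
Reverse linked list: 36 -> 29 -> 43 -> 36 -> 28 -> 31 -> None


Step 1: curr=36, set curr.next=prev(None) | reversed so far: 36
Step 2: curr=29, set curr.next=prev(36) | reversed so far: 29 -> 36
Step 3: curr=43, set curr.next=prev(29) | reversed so far: 43 -> 29 -> 36
Step 4: curr=36, set curr.next=prev(43) | reversed so far: 36 -> 43 -> 29 -> 36
Step 5: curr=28, set curr.next=prev(36) | reversed so far: 28 -> 36 -> 43 -> 29 -> 36
Step 6: curr=31, set curr.next=prev(28) | reversed so far: 31 -> 28 -> 36 -> 43 -> 29 -> 36

31 -> 28 -> 36 -> 43 -> 29 -> 36 -> None


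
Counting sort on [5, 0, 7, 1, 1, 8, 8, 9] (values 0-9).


Input: [5, 0, 7, 1, 1, 8, 8, 9]
Counts: [1, 2, 0, 0, 0, 1, 0, 1, 2, 1]

Sorted: [0, 1, 1, 5, 7, 8, 8, 9]


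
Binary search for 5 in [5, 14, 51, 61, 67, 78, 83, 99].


Step 1: lo=0, hi=7, mid=3, val=61
Step 2: lo=0, hi=2, mid=1, val=14
Step 3: lo=0, hi=0, mid=0, val=5

Found at index 0


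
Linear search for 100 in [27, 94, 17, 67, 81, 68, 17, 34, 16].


i=0: 27!=100
i=1: 94!=100
i=2: 17!=100
i=3: 67!=100
i=4: 81!=100
i=5: 68!=100
i=6: 17!=100
i=7: 34!=100
i=8: 16!=100

Not found, 9 comps


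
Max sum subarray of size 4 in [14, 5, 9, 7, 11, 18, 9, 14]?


[0:4]: 35
[1:5]: 32
[2:6]: 45
[3:7]: 45
[4:8]: 52

Max: 52 at [4:8]


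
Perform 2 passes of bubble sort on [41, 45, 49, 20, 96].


Initial: [41, 45, 49, 20, 96]
Pass 1: [41, 45, 20, 49, 96] (1 swaps)
Pass 2: [41, 20, 45, 49, 96] (1 swaps)

After 2 passes: [41, 20, 45, 49, 96]


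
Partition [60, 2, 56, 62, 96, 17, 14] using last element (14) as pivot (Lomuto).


Pivot: 14
  2 <= 14: swap -> [2, 60, 56, 62, 96, 17, 14]
Place pivot at 1: [2, 14, 56, 62, 96, 17, 60]

Partitioned: [2, 14, 56, 62, 96, 17, 60]


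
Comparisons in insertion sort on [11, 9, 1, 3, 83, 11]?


Algorithm: insertion sort
Input: [11, 9, 1, 3, 83, 11]
Sorted: [1, 3, 9, 11, 11, 83]

9


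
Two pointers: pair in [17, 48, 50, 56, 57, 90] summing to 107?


lo=0(17)+hi=5(90)=107

Yes: 17+90=107


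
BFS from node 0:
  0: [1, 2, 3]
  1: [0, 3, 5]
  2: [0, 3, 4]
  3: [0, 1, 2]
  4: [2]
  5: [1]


Visit 0, enqueue [1, 2, 3]
Visit 1, enqueue [5]
Visit 2, enqueue [4]
Visit 3, enqueue []
Visit 5, enqueue []
Visit 4, enqueue []

BFS order: [0, 1, 2, 3, 5, 4]


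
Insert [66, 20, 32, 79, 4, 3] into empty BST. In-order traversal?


Insert 66: root
Insert 20: L from 66
Insert 32: L from 66 -> R from 20
Insert 79: R from 66
Insert 4: L from 66 -> L from 20
Insert 3: L from 66 -> L from 20 -> L from 4

In-order: [3, 4, 20, 32, 66, 79]
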